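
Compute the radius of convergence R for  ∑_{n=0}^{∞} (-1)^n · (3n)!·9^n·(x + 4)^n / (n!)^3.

Apply the ratio test: |a_{n+1}| / |a_n| = (3n+1)·(3n+2)·(3n+3)/(n+1)³ · 9, which tends to 243 as n → ∞.
Convergence for |x + 4| · 243 < 1, i.e. |x + 4| < 1/243. So R = 1/243.

R = 1/243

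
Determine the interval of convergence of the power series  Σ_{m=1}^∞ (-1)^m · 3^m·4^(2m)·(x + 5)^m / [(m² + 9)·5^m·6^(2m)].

[-35/4, -5/4]

Apply the ratio test: |a_{m+1}| / |a_m| = [(m² + 9)/((m+1)² + 9)] · 3·16/(5·36), which tends to 4/15 as m → ∞.
Convergence for |x + 5| · 4/15 < 1, i.e. |x + 5| < 15/4. So R = 15/4.
Check x = -5/4: the series is dominated by a constant times Σ 1/m², which converges (p = 2 > 1).
When x = -35/4, the series is dominated by a constant times Σ 1/m², which converges (p = 2 > 1).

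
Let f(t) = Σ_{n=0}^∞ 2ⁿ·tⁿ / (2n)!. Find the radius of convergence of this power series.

R = ∞

The ratio of consecutive coefficients is 2 · 1/[(2n+1)·(2n+2)] → 0.
The ratio tends to 0 regardless of t, hence R = ∞.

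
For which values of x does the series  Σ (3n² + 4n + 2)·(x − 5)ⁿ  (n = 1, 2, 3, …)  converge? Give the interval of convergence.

Apply the ratio test: |a_{n+1}| / |a_n| = (3(n+1)² + 4(n+1) + 2)/(3n² + 4n + 2), which tends to 1 as n → ∞.
So the series converges when |x − 5| < 1 and diverges when |x − 5| > 1; R = 1.
When x = 6, the terms have absolute value of order n², which does not tend to 0, so the series diverges by the divergence test.
When x = 4, the terms do not tend to 0, so the series diverges.

(4, 6)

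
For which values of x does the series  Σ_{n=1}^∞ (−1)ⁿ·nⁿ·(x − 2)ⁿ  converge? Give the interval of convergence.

By the Cauchy root test, |a_n|^(1/n) = n → ∞.
The root grows without bound, so R = 0 (convergence only at x = 2).

{2}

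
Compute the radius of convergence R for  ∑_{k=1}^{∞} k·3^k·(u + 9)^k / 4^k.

Apply the ratio test: |a_{k+1}| / |a_k| = [(k+1)/k] · 3/4, which tends to 3/4 as k → ∞.
Convergence for |u + 9| · 3/4 < 1, i.e. |u + 9| < 4/3. So R = 4/3.

R = 4/3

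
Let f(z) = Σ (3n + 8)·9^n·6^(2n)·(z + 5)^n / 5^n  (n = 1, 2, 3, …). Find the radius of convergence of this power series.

The ratio of consecutive coefficients is [(3(n+1) + 8)/(3n + 8)] · 9·36/5 → 324/5.
The series converges when 324/5 · |z + 5| < 1, giving R = 5/324.

R = 5/324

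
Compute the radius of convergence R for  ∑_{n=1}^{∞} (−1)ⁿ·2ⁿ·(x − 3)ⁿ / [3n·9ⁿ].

R = 9/2

Apply the ratio test: |a_{n+1}| / |a_n| = [3n/3(n+1)] · 2/9, which tends to 2/9 as n → ∞.
Thus R = 1/(2/9) = 9/2.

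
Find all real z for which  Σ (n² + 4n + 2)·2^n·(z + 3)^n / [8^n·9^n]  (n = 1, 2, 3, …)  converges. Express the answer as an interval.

Ratio test: |a_{n+1}/a_n| = [((n+1)² + 4(n+1) + 2)/(n² + 4n + 2)] · 2/(8·9) → 1/36 as n → ∞.
Convergence for |z + 3| · 1/36 < 1, i.e. |z + 3| < 36. So R = 36.
At z = 33: the n-th term does not approach 0; divergence by the term test.
At z = -39: the terms have absolute value of order n², which does not tend to 0, so the series diverges by the divergence test.

(-39, 33)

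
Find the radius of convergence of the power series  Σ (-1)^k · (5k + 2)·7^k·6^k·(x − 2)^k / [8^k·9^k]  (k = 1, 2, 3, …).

R = 12/7

The ratio of consecutive coefficients is [(5(k+1) + 2)/(5k + 2)] · 7·6/(8·9) → 7/12.
The series converges when 7/12 · |x − 2| < 1, giving R = 12/7.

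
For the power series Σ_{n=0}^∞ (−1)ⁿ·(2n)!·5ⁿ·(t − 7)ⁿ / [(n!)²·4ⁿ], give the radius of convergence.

The ratio of consecutive coefficients is (2n+1)·(2n+2)/(n+1)² · 5/4 → 5.
Thus R = 1/(5) = 1/5.

R = 1/5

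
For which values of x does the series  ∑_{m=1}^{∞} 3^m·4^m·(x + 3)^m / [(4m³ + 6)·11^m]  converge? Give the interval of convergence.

[-47/12, -25/12]

The ratio of consecutive coefficients is [(4m³ + 6)/(4(m+1)³ + 6)] · 3·4/11 → 12/11.
Convergence for |x + 3| · 12/11 < 1, i.e. |x + 3| < 11/12. So R = 11/12.
Check x = -25/12: the series is dominated by a constant times Σ 1/m³, which converges (p = 3 > 1).
Endpoint x = -47/12: the series is dominated by a constant times Σ 1/m³, which converges (p = 3 > 1).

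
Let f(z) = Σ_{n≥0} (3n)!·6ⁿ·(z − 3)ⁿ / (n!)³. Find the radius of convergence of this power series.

R = 1/162

Apply the ratio test: |a_{n+1}| / |a_n| = (3n+1)·(3n+2)·(3n+3)/(n+1)³ · 6, which tends to 162 as n → ∞.
Hence the series converges for |z − 3| < 1/(162) = 1/162, so the radius of convergence is 1/162.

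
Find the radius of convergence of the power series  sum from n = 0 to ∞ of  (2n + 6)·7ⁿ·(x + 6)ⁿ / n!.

R = ∞

Ratio test: |a_{n+1}/a_n| = (2(n+1) + 6)/(2n + 6) · 7 · 1/(n+1) → 0 as n → ∞.
The limit is 0, so the series converges for all x; R = ∞.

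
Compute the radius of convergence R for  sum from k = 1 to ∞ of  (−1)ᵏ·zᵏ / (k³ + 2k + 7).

R = 1

Ratio test: |a_{k+1}/a_k| = (k³ + 2k + 7)/((k+1)³ + 2(k+1) + 7) → 1 as k → ∞.
Hence R = 1.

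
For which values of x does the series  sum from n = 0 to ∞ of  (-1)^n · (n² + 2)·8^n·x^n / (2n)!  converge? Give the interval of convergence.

(−∞, ∞)

Apply the ratio test: |a_{n+1}| / |a_n| = ((n+1)² + 2)/(n² + 2) · 8 · 1/[(2n+1)·(2n+2)], which tends to 0 as n → ∞.
The ratio tends to 0 regardless of x, hence R = ∞.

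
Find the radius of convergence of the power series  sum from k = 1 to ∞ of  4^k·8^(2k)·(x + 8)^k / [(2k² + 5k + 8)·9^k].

Ratio test: |a_{k+1}/a_k| = [(2k² + 5k + 8)/(2(k+1)² + 5(k+1) + 8)] · 4·64/9 → 256/9 as k → ∞.
Hence the series converges for |x + 8| < 1/(256/9) = 9/256, so the radius of convergence is 9/256.

R = 9/256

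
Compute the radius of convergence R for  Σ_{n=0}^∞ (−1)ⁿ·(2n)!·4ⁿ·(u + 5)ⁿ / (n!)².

Apply the ratio test: |a_{n+1}| / |a_n| = (2n+1)·(2n+2)/(n+1)² · 4, which tends to 16 as n → ∞.
The series converges when 16 · |u + 5| < 1, giving R = 1/16.

R = 1/16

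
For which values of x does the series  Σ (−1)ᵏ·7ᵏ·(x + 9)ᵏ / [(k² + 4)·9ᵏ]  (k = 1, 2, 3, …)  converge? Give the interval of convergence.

Ratio test: |a_{k+1}/a_k| = [(k² + 4)/((k+1)² + 4)] · 7/9 → 7/9 as k → ∞.
The series converges when 7/9 · |x + 9| < 1, giving R = 9/7.
Endpoint x = -54/7: absolute convergence follows by limit comparison with Σ 1/k².
Endpoint x = -72/7: absolute convergence follows by limit comparison with Σ 1/k².

[-72/7, -54/7]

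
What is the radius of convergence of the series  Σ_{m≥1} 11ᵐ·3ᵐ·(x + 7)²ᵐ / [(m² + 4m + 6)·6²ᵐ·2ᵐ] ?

Ratio test: |a_{m+1}/a_m| = [(m² + 4m + 6)/((m+1)² + 4(m+1) + 6)] · 11·3/(36·2) → 11/24 as m → ∞.
Since the exponent of (x + 7) increases by 2 each term, convergence requires |x + 7|² < 24/11, hence R = 2√66/11.

R = 2√66/11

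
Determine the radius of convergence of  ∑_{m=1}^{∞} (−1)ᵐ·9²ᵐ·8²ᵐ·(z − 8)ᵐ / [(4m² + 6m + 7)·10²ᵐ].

R = 25/1296

Ratio test: |a_{m+1}/a_m| = [(4m² + 6m + 7)/(4(m+1)² + 6(m+1) + 7)] · 81·64/100 → 1296/25 as m → ∞.
Thus R = 1/(1296/25) = 25/1296.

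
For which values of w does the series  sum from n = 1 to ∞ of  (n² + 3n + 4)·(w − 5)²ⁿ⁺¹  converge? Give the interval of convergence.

(4, 6)

Apply the ratio test: |a_{n+1}| / |a_n| = ((n+1)² + 3(n+1) + 4)/(n² + 3n + 4), which tends to 1 as n → ∞.
Writing y = (w − 5)², the series in y has radius 1, so |w − 5| < √(1) = 1 and R = 1.
When w = 6, the n-th term does not approach 0; divergence by the term test.
Check w = 4: the n-th term does not approach 0; divergence by the term test.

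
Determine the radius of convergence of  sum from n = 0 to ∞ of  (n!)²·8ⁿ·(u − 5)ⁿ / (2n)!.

Ratio test: |a_{n+1}/a_n| = (n+1)²/[(2n+1)·(2n+2)] · 8 → 2 as n → ∞.
Thus R = 1/(2) = 1/2.

R = 1/2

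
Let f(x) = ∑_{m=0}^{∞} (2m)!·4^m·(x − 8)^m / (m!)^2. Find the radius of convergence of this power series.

R = 1/16

Apply the ratio test: |a_{m+1}| / |a_m| = (2m+1)·(2m+2)/(m+1)² · 4, which tends to 16 as m → ∞.
Convergence for |x − 8| · 16 < 1, i.e. |x − 8| < 1/16. So R = 1/16.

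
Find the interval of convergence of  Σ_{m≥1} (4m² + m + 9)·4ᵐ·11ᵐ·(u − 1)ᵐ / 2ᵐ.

(21/22, 23/22)

The ratio of consecutive coefficients is [(4(m+1)² + (m+1) + 9)/(4m² + m + 9)] · 4·11/2 → 22.
Thus R = 1/(22) = 1/22.
At u = 23/22: the terms do not tend to 0, so the series diverges.
When u = 21/22, the m-th term does not approach 0; divergence by the term test.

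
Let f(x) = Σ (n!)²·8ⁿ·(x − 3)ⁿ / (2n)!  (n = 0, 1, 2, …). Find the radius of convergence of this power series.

By the ratio test, |a_{n+1}/a_n| = (n+1)²/[(2n+1)·(2n+2)] · 8 → 2.
Thus R = 1/(2) = 1/2.

R = 1/2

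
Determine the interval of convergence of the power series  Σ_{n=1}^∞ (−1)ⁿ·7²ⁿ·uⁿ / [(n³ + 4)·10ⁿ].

[-10/49, 10/49]

The ratio of consecutive coefficients is [(n³ + 4)/((n+1)³ + 4)] · 49/10 → 49/10.
Hence the series converges for |u| < 1/(49/10) = 10/49, so the radius of convergence is 10/49.
When u = 10/49, absolute convergence follows by limit comparison with Σ 1/n³.
When u = -10/49, the series is dominated by a constant times Σ 1/n³, which converges (p = 3 > 1).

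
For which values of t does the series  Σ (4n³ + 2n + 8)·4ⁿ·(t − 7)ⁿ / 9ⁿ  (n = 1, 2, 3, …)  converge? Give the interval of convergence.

(19/4, 37/4)

The ratio of consecutive coefficients is [(4(n+1)³ + 2(n+1) + 8)/(4n³ + 2n + 8)] · 4/9 → 4/9.
Hence the series converges for |t − 7| < 1/(4/9) = 9/4, so the radius of convergence is 9/4.
At t = 37/4: the terms do not tend to 0, so the series diverges.
When t = 19/4, the terms have absolute value of order n³, which does not tend to 0, so the series diverges by the divergence test.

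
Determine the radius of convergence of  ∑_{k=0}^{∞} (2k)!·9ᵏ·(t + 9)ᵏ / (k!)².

By the ratio test, |a_{k+1}/a_k| = (2k+1)·(2k+2)/(k+1)² · 9 → 36.
Thus R = 1/(36) = 1/36.

R = 1/36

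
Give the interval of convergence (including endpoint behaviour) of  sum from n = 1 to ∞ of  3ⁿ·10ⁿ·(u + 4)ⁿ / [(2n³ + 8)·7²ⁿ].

By the ratio test, |a_{n+1}/a_n| = [(2n³ + 8)/(2(n+1)³ + 8)] · 3·10/49 → 30/49.
Hence the series converges for |u + 4| < 1/(30/49) = 49/30, so the radius of convergence is 49/30.
At u = -71/30: absolute convergence follows by limit comparison with Σ 1/n³.
When u = -169/30, absolute convergence follows by limit comparison with Σ 1/n³.

[-169/30, -71/30]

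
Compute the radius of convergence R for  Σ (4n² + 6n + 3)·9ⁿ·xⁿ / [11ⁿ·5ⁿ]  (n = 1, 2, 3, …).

Apply the ratio test: |a_{n+1}| / |a_n| = [(4(n+1)² + 6(n+1) + 3)/(4n² + 6n + 3)] · 9/(11·5), which tends to 9/55 as n → ∞.
The series converges when 9/55 · |x| < 1, giving R = 55/9.

R = 55/9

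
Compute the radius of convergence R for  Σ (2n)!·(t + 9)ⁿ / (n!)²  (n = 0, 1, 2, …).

The ratio of consecutive coefficients is (2n+1)·(2n+2)/(n+1)² → 4.
Thus R = 1/(4) = 1/4.

R = 1/4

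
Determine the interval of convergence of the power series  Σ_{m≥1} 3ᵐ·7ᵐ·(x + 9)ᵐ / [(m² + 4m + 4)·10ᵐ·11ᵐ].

[-299/21, -79/21]

The ratio of consecutive coefficients is [(m² + 4m + 4)/((m+1)² + 4(m+1) + 4)] · 3·7/(10·11) → 21/110.
Convergence for |x + 9| · 21/110 < 1, i.e. |x + 9| < 110/21. So R = 110/21.
Endpoint x = -79/21: absolute convergence follows by limit comparison with Σ 1/m².
Check x = -299/21: absolute convergence follows by limit comparison with Σ 1/m².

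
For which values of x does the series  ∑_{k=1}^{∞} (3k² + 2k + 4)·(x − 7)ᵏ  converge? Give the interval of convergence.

(6, 8)

The ratio of consecutive coefficients is (3(k+1)² + 2(k+1) + 4)/(3k² + 2k + 4) → 1.
Hence R = 1.
When x = 8, the terms have absolute value of order k², which does not tend to 0, so the series diverges by the divergence test.
Check x = 6: the terms do not tend to 0, so the series diverges.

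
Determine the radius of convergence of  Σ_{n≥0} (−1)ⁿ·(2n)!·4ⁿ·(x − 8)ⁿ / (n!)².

R = 1/16

Ratio test: |a_{n+1}/a_n| = (2n+1)·(2n+2)/(n+1)² · 4 → 16 as n → ∞.
Convergence for |x − 8| · 16 < 1, i.e. |x − 8| < 1/16. So R = 1/16.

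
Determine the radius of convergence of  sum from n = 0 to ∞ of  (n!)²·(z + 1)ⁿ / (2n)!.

R = 4

Ratio test: |a_{n+1}/a_n| = (n+1)²/[(2n+1)·(2n+2)] → 1/4 as n → ∞.
Hence the series converges for |z + 1| < 1/(1/4) = 4, so the radius of convergence is 4.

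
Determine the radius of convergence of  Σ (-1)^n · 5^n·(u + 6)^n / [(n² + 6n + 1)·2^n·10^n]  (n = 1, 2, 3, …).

The ratio of consecutive coefficients is [(n² + 6n + 1)/((n+1)² + 6(n+1) + 1)] · 5/(2·10) → 1/4.
The series converges when 1/4 · |u + 6| < 1, giving R = 4.

R = 4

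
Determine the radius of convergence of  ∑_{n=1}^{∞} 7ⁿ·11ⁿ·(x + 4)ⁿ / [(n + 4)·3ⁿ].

R = 3/77

The ratio of consecutive coefficients is [(n + 4)/((n+1) + 4)] · 7·11/3 → 77/3.
Hence the series converges for |x + 4| < 1/(77/3) = 3/77, so the radius of convergence is 3/77.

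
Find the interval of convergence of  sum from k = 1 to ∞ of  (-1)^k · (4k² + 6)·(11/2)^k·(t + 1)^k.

(-13/11, -9/11)

The ratio of consecutive coefficients is [(4(k+1)² + 6)/(4k² + 6)] · 11/2 → 11/2.
The series converges when 11/2 · |t + 1| < 1, giving R = 2/11.
At t = -9/11: the k-th term does not approach 0; divergence by the term test.
Endpoint t = -13/11: the k-th term does not approach 0; divergence by the term test.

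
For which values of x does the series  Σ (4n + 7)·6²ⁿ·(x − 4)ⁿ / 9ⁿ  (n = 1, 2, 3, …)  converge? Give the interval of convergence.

The ratio of consecutive coefficients is [(4(n+1) + 7)/(4n + 7)] · 36/9 → 4.
Thus R = 1/(4) = 1/4.
At x = 17/4: the terms have absolute value of order n, which does not tend to 0, so the series diverges by the divergence test.
Check x = 15/4: the terms have absolute value of order n, which does not tend to 0, so the series diverges by the divergence test.

(15/4, 17/4)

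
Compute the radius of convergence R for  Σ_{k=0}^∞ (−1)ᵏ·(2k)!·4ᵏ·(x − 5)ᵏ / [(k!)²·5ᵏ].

Apply the ratio test: |a_{k+1}| / |a_k| = (2k+1)·(2k+2)/(k+1)² · 4/5, which tends to 16/5 as k → ∞.
Convergence for |x − 5| · 16/5 < 1, i.e. |x − 5| < 5/16. So R = 5/16.

R = 5/16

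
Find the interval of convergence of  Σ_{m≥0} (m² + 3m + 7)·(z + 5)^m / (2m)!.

(−∞, ∞)

By the ratio test, |a_{m+1}/a_m| = ((m+1)² + 3(m+1) + 7)/(m² + 3m + 7) · 1/[(2m+1)·(2m+2)] → 0.
The limit is 0, so the series converges for all z; R = ∞.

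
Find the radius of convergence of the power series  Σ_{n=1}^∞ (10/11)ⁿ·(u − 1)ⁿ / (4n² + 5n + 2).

Apply the ratio test: |a_{n+1}| / |a_n| = [(4n² + 5n + 2)/(4(n+1)² + 5(n+1) + 2)] · 10/11, which tends to 10/11 as n → ∞.
Thus R = 1/(10/11) = 11/10.

R = 11/10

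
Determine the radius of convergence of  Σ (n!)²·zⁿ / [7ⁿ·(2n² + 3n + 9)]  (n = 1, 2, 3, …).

Ratio test: |a_{n+1}/a_n| = (n+1)² · 1/7 · (2n² + 3n + 9)/(2(n+1)² + 3(n+1) + 9) → ∞ as n → ∞.
The ratio grows without bound, so the series diverges whenever z ≠ 0; it converges only at z = 0. R = 0.

R = 0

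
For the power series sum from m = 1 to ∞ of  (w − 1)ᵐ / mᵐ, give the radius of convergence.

R = ∞

Applying the root test, |a_m|^(1/m) = 1/m → 0.
Since the m-th root of |a_m| tends to 0, the series converges for all real w; R = ∞.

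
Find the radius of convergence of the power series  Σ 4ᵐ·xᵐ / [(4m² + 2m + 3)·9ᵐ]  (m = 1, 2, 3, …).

Apply the ratio test: |a_{m+1}| / |a_m| = [(4m² + 2m + 3)/(4(m+1)² + 2(m+1) + 3)] · 4/9, which tends to 4/9 as m → ∞.
Thus R = 1/(4/9) = 9/4.

R = 9/4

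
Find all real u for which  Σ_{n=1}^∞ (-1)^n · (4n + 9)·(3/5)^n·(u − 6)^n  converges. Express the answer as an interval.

(13/3, 23/3)

Apply the ratio test: |a_{n+1}| / |a_n| = [(4(n+1) + 9)/(4n + 9)] · 3/5, which tends to 3/5 as n → ∞.
The series converges when 3/5 · |u − 6| < 1, giving R = 5/3.
When u = 23/3, the terms do not tend to 0, so the series diverges.
Endpoint u = 13/3: the n-th term does not approach 0; divergence by the term test.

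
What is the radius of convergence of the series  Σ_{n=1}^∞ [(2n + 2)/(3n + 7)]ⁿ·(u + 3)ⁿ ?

Applying the root test, |a_n|^(1/n) = (2n + 2)/(3n + 7) → 2/3.
Hence the series converges for |u + 3| < 1/(2/3) = 3/2, so the radius of convergence is 3/2.

R = 3/2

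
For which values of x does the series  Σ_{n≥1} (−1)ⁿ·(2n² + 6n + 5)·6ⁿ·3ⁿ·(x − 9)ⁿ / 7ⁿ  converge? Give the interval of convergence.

Apply the ratio test: |a_{n+1}| / |a_n| = [(2(n+1)² + 6(n+1) + 5)/(2n² + 6n + 5)] · 6·3/7, which tends to 18/7 as n → ∞.
Convergence for |x − 9| · 18/7 < 1, i.e. |x − 9| < 7/18. So R = 7/18.
When x = 169/18, the n-th term does not approach 0; divergence by the term test.
Check x = 155/18: the terms do not tend to 0, so the series diverges.

(155/18, 169/18)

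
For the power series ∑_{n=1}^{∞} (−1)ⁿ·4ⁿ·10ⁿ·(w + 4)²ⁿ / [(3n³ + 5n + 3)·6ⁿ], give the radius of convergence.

R = √15/10

By the ratio test, |a_{n+1}/a_n| = [(3n³ + 5n + 3)/(3(n+1)³ + 5(n+1) + 3)] · 4·10/6 → 20/3.
Writing y = (w + 4)², the series in y has radius 3/20, so |w + 4| < √(3/20) and R = √15/10.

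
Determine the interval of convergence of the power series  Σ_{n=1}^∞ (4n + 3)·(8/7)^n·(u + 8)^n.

By the ratio test, |a_{n+1}/a_n| = [(4(n+1) + 3)/(4n + 3)] · 8/7 → 8/7.
Hence the series converges for |u + 8| < 1/(8/7) = 7/8, so the radius of convergence is 7/8.
When u = -57/8, the terms do not tend to 0, so the series diverges.
When u = -71/8, the terms do not tend to 0, so the series diverges.

(-71/8, -57/8)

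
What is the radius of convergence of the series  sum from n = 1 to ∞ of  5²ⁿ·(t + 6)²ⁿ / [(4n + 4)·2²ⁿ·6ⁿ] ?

The ratio of consecutive coefficients is [(4n + 4)/(4(n+1) + 4)] · 25/(4·6) → 25/24.
Writing y = (t + 6)², the series in y has radius 24/25, so |t + 6| < √(24/25) and R = 2√6/5.

R = 2√6/5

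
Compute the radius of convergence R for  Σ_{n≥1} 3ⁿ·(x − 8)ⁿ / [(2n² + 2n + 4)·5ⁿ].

R = 5/3

Ratio test: |a_{n+1}/a_n| = [(2n² + 2n + 4)/(2(n+1)² + 2(n+1) + 4)] · 3/5 → 3/5 as n → ∞.
Convergence for |x − 8| · 3/5 < 1, i.e. |x − 8| < 5/3. So R = 5/3.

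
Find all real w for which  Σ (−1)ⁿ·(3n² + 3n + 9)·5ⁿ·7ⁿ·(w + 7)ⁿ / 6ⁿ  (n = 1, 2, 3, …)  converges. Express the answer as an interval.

The ratio of consecutive coefficients is [(3(n+1)² + 3(n+1) + 9)/(3n² + 3n + 9)] · 5·7/6 → 35/6.
Thus R = 1/(35/6) = 6/35.
At w = -239/35: the terms have absolute value of order n², which does not tend to 0, so the series diverges by the divergence test.
When w = -251/35, the n-th term does not approach 0; divergence by the term test.

(-251/35, -239/35)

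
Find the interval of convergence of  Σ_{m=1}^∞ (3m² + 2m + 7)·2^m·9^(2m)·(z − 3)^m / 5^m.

By the ratio test, |a_{m+1}/a_m| = [(3(m+1)² + 2(m+1) + 7)/(3m² + 2m + 7)] · 2·81/5 → 162/5.
Thus R = 1/(162/5) = 5/162.
Check z = 491/162: the terms have absolute value of order m², which does not tend to 0, so the series diverges by the divergence test.
Endpoint z = 481/162: the terms do not tend to 0, so the series diverges.

(481/162, 491/162)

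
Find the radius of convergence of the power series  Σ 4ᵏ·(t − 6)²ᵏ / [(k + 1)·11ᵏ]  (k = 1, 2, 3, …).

R = √11/2

Ratio test: |a_{k+1}/a_k| = [(k + 1)/((k+1) + 1)] · 4/11 → 4/11 as k → ∞.
Successive powers of (t − 6) differ by 2, so the series converges when |t − 6|² · 4/11 < 1, i.e. |t − 6| < √(11/4). So R = √11/2.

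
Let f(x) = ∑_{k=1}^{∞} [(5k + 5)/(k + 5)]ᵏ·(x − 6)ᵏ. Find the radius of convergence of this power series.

R = 1/5

Root test: |a_k|^(1/k) = (5k + 5)/(k + 5) → 5.
Hence the series converges for |x − 6| < 1/(5) = 1/5, so the radius of convergence is 1/5.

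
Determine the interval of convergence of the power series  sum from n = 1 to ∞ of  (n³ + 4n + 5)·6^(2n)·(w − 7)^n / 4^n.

(62/9, 64/9)

The ratio of consecutive coefficients is [((n+1)³ + 4(n+1) + 5)/(n³ + 4n + 5)] · 36/4 → 9.
The series converges when 9 · |w − 7| < 1, giving R = 1/9.
When w = 64/9, the n-th term does not approach 0; divergence by the term test.
When w = 62/9, the n-th term does not approach 0; divergence by the term test.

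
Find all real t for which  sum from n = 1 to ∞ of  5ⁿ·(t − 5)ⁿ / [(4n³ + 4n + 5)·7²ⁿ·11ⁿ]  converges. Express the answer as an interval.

Ratio test: |a_{n+1}/a_n| = [(4n³ + 4n + 5)/(4(n+1)³ + 4(n+1) + 5)] · 5/(49·11) → 5/539 as n → ∞.
Hence the series converges for |t − 5| < 1/(5/539) = 539/5, so the radius of convergence is 539/5.
Endpoint t = 564/5: absolute convergence follows by limit comparison with Σ 1/n³.
At t = -514/5: the terms are on the order of 1/n³, so the series converges absolutely by comparison with the p-series (p = 3 > 1).

[-514/5, 564/5]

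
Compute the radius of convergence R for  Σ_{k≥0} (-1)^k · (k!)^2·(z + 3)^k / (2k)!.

Ratio test: |a_{k+1}/a_k| = (k+1)²/[(2k+1)·(2k+2)] → 1/4 as k → ∞.
Thus R = 1/(1/4) = 4.

R = 4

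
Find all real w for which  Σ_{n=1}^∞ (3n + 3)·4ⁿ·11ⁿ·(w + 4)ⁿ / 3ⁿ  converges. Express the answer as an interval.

(-179/44, -173/44)

By the ratio test, |a_{n+1}/a_n| = [(3(n+1) + 3)/(3n + 3)] · 4·11/3 → 44/3.
Hence the series converges for |w + 4| < 1/(44/3) = 3/44, so the radius of convergence is 3/44.
When w = -173/44, the terms have absolute value of order n, which does not tend to 0, so the series diverges by the divergence test.
Endpoint w = -179/44: the terms have absolute value of order n, which does not tend to 0, so the series diverges by the divergence test.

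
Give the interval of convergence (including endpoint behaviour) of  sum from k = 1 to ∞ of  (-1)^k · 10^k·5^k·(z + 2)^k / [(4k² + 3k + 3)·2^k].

Ratio test: |a_{k+1}/a_k| = [(4k² + 3k + 3)/(4(k+1)² + 3(k+1) + 3)] · 10·5/2 → 25 as k → ∞.
Convergence for |z + 2| · 25 < 1, i.e. |z + 2| < 1/25. So R = 1/25.
Check z = -49/25: the series is dominated by a constant times Σ 1/k², which converges (p = 2 > 1).
At z = -51/25: the terms are on the order of 1/k², so the series converges absolutely by comparison with the p-series (p = 2 > 1).

[-51/25, -49/25]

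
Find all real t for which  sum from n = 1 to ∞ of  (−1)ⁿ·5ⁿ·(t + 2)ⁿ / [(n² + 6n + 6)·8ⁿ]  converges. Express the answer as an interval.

[-18/5, -2/5]

Ratio test: |a_{n+1}/a_n| = [(n² + 6n + 6)/((n+1)² + 6(n+1) + 6)] · 5/8 → 5/8 as n → ∞.
The series converges when 5/8 · |t + 2| < 1, giving R = 8/5.
Endpoint t = -2/5: the terms are on the order of 1/n², so the series converges absolutely by comparison with the p-series (p = 2 > 1).
Endpoint t = -18/5: the terms are on the order of 1/n², so the series converges absolutely by comparison with the p-series (p = 2 > 1).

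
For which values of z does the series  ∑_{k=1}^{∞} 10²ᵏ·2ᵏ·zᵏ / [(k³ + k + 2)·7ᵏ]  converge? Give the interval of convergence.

By the ratio test, |a_{k+1}/a_k| = [(k³ + k + 2)/((k+1)³ + (k+1) + 2)] · 100·2/7 → 200/7.
Convergence for |z| · 200/7 < 1, i.e. |z| < 7/200. So R = 7/200.
When z = 7/200, absolute convergence follows by limit comparison with Σ 1/k³.
Endpoint z = -7/200: absolute convergence follows by limit comparison with Σ 1/k³.

[-7/200, 7/200]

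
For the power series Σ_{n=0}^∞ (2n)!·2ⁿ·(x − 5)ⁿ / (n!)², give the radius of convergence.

Apply the ratio test: |a_{n+1}| / |a_n| = (2n+1)·(2n+2)/(n+1)² · 2, which tends to 8 as n → ∞.
Thus R = 1/(8) = 1/8.

R = 1/8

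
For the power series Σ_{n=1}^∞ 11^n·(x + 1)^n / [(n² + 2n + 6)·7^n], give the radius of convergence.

Apply the ratio test: |a_{n+1}| / |a_n| = [(n² + 2n + 6)/((n+1)² + 2(n+1) + 6)] · 11/7, which tends to 11/7 as n → ∞.
Convergence for |x + 1| · 11/7 < 1, i.e. |x + 1| < 7/11. So R = 7/11.

R = 7/11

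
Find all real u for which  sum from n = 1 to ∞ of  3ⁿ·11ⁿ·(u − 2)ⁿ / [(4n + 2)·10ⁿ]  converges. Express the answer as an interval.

[56/33, 76/33)

The ratio of consecutive coefficients is [(4n + 2)/(4(n+1) + 2)] · 3·11/10 → 33/10.
Thus R = 1/(33/10) = 10/33.
Endpoint u = 76/33: the terms are asymptotic to a nonzero constant times 1/n, so the series diverges by limit comparison with Σ 1/n.
Check u = 56/33: convergence follows from the alternating series test (terms decrease monotonically to 0).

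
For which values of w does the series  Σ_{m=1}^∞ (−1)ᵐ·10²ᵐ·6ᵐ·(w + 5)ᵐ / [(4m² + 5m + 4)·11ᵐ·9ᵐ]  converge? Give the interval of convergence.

[-1033/200, -967/200]

By the ratio test, |a_{m+1}/a_m| = [(4m² + 5m + 4)/(4(m+1)² + 5(m+1) + 4)] · 100·6/(11·9) → 200/33.
The series converges when 200/33 · |w + 5| < 1, giving R = 33/200.
Check w = -967/200: the series is dominated by a constant times Σ 1/m², which converges (p = 2 > 1).
Check w = -1033/200: absolute convergence follows by limit comparison with Σ 1/m².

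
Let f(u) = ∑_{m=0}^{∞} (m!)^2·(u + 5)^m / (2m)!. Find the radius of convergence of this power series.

The ratio of consecutive coefficients is (m+1)²/[(2m+1)·(2m+2)] → 1/4.
Thus R = 1/(1/4) = 4.

R = 4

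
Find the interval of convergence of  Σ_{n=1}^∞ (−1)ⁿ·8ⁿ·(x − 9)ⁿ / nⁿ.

Root test: |a_n|^(1/n) = 8/n → 0.
The limit is 0 for every x, so R = ∞.

(−∞, ∞)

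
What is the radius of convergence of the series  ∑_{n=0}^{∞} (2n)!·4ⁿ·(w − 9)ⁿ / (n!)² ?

R = 1/16

The ratio of consecutive coefficients is (2n+1)·(2n+2)/(n+1)² · 4 → 16.
Convergence for |w − 9| · 16 < 1, i.e. |w − 9| < 1/16. So R = 1/16.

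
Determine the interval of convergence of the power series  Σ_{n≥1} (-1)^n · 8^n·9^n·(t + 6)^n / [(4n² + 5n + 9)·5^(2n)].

[-457/72, -407/72]

Apply the ratio test: |a_{n+1}| / |a_n| = [(4n² + 5n + 9)/(4(n+1)² + 5(n+1) + 9)] · 8·9/25, which tends to 72/25 as n → ∞.
Thus R = 1/(72/25) = 25/72.
At t = -407/72: the series is dominated by a constant times Σ 1/n², which converges (p = 2 > 1).
Check t = -457/72: the terms are on the order of 1/n², so the series converges absolutely by comparison with the p-series (p = 2 > 1).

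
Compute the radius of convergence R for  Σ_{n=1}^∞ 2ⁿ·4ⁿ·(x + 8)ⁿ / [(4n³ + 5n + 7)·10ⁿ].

By the ratio test, |a_{n+1}/a_n| = [(4n³ + 5n + 7)/(4(n+1)³ + 5(n+1) + 7)] · 2·4/10 → 4/5.
Thus R = 1/(4/5) = 5/4.

R = 5/4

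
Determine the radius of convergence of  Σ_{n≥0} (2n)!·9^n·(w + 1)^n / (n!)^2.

By the ratio test, |a_{n+1}/a_n| = (2n+1)·(2n+2)/(n+1)² · 9 → 36.
Hence the series converges for |w + 1| < 1/(36) = 1/36, so the radius of convergence is 1/36.

R = 1/36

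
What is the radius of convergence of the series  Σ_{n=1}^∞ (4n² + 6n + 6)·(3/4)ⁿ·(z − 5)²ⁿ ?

The ratio of consecutive coefficients is [(4(n+1)² + 6(n+1) + 6)/(4n² + 6n + 6)] · 3/4 → 3/4.
Writing y = (z − 5)², the series in y has radius 4/3, so |z − 5| < √(4/3) and R = 2√3/3.

R = 2√3/3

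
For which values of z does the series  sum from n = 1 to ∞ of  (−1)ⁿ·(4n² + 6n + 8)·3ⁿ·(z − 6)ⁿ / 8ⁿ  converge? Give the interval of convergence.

By the ratio test, |a_{n+1}/a_n| = [(4(n+1)² + 6(n+1) + 8)/(4n² + 6n + 8)] · 3/8 → 3/8.
The series converges when 3/8 · |z − 6| < 1, giving R = 8/3.
At z = 26/3: the terms do not tend to 0, so the series diverges.
Check z = 10/3: the n-th term does not approach 0; divergence by the term test.

(10/3, 26/3)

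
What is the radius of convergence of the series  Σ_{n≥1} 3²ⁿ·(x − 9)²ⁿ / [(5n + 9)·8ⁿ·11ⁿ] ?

R = 2√22/3

The ratio of consecutive coefficients is [(5n + 9)/(5(n+1) + 9)] · 9/(8·11) → 9/88.
Writing y = (x − 9)², the series in y has radius 88/9, so |x − 9| < √(88/9) and R = 2√22/3.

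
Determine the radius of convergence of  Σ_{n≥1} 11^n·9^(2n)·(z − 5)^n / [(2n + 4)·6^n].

R = 2/297

By the ratio test, |a_{n+1}/a_n| = [(2n + 4)/(2(n+1) + 4)] · 11·81/6 → 297/2.
Thus R = 1/(297/2) = 2/297.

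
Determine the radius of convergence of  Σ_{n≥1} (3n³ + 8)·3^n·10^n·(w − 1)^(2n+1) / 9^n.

By the ratio test, |a_{n+1}/a_n| = [(3(n+1)³ + 8)/(3n³ + 8)] · 3·10/9 → 10/3.
Successive powers of (w − 1) differ by 2, so the series converges when |w − 1|² · 10/3 < 1, i.e. |w − 1| < √(3/10). So R = √30/10.

R = √30/10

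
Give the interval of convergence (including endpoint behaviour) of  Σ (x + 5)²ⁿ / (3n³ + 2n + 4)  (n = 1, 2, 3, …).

Apply the ratio test: |a_{n+1}| / |a_n| = (3n³ + 2n + 4)/(3(n+1)³ + 2(n+1) + 4), which tends to 1 as n → ∞.
Successive powers of (x + 5) differ by 2, so the series converges when |x + 5|² · 1 < 1, i.e. |x + 5| < √(1) = 1. So R = 1.
Check x = -4: absolute convergence follows by limit comparison with Σ 1/n³.
Endpoint x = -6: the terms are on the order of 1/n³, so the series converges absolutely by comparison with the p-series (p = 3 > 1).

[-6, -4]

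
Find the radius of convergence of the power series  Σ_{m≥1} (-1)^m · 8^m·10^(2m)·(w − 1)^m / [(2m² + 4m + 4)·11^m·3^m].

R = 33/800

By the ratio test, |a_{m+1}/a_m| = [(2m² + 4m + 4)/(2(m+1)² + 4(m+1) + 4)] · 8·100/(11·3) → 800/33.
The series converges when 800/33 · |w − 1| < 1, giving R = 33/800.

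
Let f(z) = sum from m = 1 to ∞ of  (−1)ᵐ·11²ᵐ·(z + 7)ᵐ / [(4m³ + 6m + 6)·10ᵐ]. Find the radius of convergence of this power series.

R = 10/121

The ratio of consecutive coefficients is [(4m³ + 6m + 6)/(4(m+1)³ + 6(m+1) + 6)] · 121/10 → 121/10.
The series converges when 121/10 · |z + 7| < 1, giving R = 10/121.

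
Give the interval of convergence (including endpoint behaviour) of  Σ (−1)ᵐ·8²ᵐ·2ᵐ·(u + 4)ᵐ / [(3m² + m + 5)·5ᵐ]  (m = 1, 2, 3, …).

Apply the ratio test: |a_{m+1}| / |a_m| = [(3m² + m + 5)/(3(m+1)² + (m+1) + 5)] · 64·2/5, which tends to 128/5 as m → ∞.
Hence the series converges for |u + 4| < 1/(128/5) = 5/128, so the radius of convergence is 5/128.
Check u = -507/128: the terms are on the order of 1/m², so the series converges absolutely by comparison with the p-series (p = 2 > 1).
Check u = -517/128: the terms are on the order of 1/m², so the series converges absolutely by comparison with the p-series (p = 2 > 1).

[-517/128, -507/128]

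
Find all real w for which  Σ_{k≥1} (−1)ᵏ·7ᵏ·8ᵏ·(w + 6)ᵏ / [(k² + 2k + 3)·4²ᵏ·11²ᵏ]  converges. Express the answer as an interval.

[-284/7, 200/7]

By the ratio test, |a_{k+1}/a_k| = [(k² + 2k + 3)/((k+1)² + 2(k+1) + 3)] · 7·8/(16·121) → 7/242.
Thus R = 1/(7/242) = 242/7.
Endpoint w = 200/7: the terms are on the order of 1/k², so the series converges absolutely by comparison with the p-series (p = 2 > 1).
Endpoint w = -284/7: absolute convergence follows by limit comparison with Σ 1/k².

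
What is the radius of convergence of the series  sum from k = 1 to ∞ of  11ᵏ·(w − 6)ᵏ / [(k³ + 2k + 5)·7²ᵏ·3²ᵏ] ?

Apply the ratio test: |a_{k+1}| / |a_k| = [(k³ + 2k + 5)/((k+1)³ + 2(k+1) + 5)] · 11/(49·9), which tends to 11/441 as k → ∞.
Thus R = 1/(11/441) = 441/11.

R = 441/11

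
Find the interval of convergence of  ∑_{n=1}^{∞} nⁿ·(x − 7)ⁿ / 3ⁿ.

{7}

Root test: |a_n|^(1/n) = n/3 → ∞.
Since the n-th root of |a_n| is unbounded, the series converges only at x = 7; R = 0.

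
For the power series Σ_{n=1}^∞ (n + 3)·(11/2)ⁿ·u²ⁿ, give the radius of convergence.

R = √22/11

Ratio test: |a_{n+1}/a_n| = [((n+1) + 3)/(n + 3)] · 11/2 → 11/2 as n → ∞.
Successive powers of u differ by 2, so the series converges when |u|² · 11/2 < 1, i.e. |u| < √(2/11). So R = √22/11.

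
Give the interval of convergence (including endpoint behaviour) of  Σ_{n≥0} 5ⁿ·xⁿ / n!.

(−∞, ∞)

Ratio test: |a_{n+1}/a_n| = 5 · 1/(n+1) → 0 as n → ∞.
The ratio tends to 0 regardless of x, hence R = ∞.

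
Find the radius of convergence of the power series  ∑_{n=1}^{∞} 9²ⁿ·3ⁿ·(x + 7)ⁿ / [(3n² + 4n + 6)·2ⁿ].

Ratio test: |a_{n+1}/a_n| = [(3n² + 4n + 6)/(3(n+1)² + 4(n+1) + 6)] · 81·3/2 → 243/2 as n → ∞.
Hence the series converges for |x + 7| < 1/(243/2) = 2/243, so the radius of convergence is 2/243.

R = 2/243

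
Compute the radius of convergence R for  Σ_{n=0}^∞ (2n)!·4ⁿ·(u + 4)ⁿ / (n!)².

R = 1/16

Apply the ratio test: |a_{n+1}| / |a_n| = (2n+1)·(2n+2)/(n+1)² · 4, which tends to 16 as n → ∞.
Convergence for |u + 4| · 16 < 1, i.e. |u + 4| < 1/16. So R = 1/16.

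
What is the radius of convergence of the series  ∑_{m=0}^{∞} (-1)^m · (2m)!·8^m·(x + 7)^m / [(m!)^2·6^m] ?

R = 3/16

By the ratio test, |a_{m+1}/a_m| = (2m+1)·(2m+2)/(m+1)² · 8/6 → 16/3.
Thus R = 1/(16/3) = 3/16.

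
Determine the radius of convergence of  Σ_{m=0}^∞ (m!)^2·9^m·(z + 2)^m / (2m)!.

The ratio of consecutive coefficients is (m+1)²/[(2m+1)·(2m+2)] · 9 → 9/4.
Hence the series converges for |z + 2| < 1/(9/4) = 4/9, so the radius of convergence is 4/9.

R = 4/9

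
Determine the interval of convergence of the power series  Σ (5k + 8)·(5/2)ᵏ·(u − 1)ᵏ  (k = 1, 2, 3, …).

By the ratio test, |a_{k+1}/a_k| = [(5(k+1) + 8)/(5k + 8)] · 5/2 → 5/2.
Hence the series converges for |u − 1| < 1/(5/2) = 2/5, so the radius of convergence is 2/5.
Endpoint u = 7/5: the terms have absolute value of order k, which does not tend to 0, so the series diverges by the divergence test.
Check u = 3/5: the terms do not tend to 0, so the series diverges.

(3/5, 7/5)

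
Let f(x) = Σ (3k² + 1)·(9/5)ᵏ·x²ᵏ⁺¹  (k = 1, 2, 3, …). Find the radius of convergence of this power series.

Apply the ratio test: |a_{k+1}| / |a_k| = [(3(k+1)² + 1)/(3k² + 1)] · 9/5, which tends to 9/5 as k → ∞.
Writing y = x², the series in y has radius 5/9, so |x| < √(5/9) and R = √5/3.

R = √5/3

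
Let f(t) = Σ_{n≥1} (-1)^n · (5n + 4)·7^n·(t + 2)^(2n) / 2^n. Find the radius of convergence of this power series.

Ratio test: |a_{n+1}/a_n| = [(5(n+1) + 4)/(5n + 4)] · 7/2 → 7/2 as n → ∞.
Since the exponent of (t + 2) increases by 2 each term, convergence requires |t + 2|² < 2/7, hence R = √14/7.

R = √14/7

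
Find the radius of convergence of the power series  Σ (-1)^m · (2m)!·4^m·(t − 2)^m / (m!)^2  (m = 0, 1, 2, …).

R = 1/16

By the ratio test, |a_{m+1}/a_m| = (2m+1)·(2m+2)/(m+1)² · 4 → 16.
The series converges when 16 · |t − 2| < 1, giving R = 1/16.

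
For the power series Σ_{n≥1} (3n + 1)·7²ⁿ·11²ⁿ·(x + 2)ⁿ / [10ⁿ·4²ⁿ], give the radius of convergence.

Ratio test: |a_{n+1}/a_n| = [(3(n+1) + 1)/(3n + 1)] · 49·121/(10·16) → 5929/160 as n → ∞.
Thus R = 1/(5929/160) = 160/5929.

R = 160/5929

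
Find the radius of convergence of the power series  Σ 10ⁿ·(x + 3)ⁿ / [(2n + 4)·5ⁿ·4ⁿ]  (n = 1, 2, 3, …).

R = 2

By the ratio test, |a_{n+1}/a_n| = [(2n + 4)/(2(n+1) + 4)] · 10/(5·4) → 1/2.
Convergence for |x + 3| · 1/2 < 1, i.e. |x + 3| < 2. So R = 2.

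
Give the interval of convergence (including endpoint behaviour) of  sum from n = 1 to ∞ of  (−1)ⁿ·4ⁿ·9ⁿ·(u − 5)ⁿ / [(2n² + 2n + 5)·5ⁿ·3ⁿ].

Apply the ratio test: |a_{n+1}| / |a_n| = [(2n² + 2n + 5)/(2(n+1)² + 2(n+1) + 5)] · 4·9/(5·3), which tends to 12/5 as n → ∞.
Thus R = 1/(12/5) = 5/12.
Check u = 65/12: the terms are on the order of 1/n², so the series converges absolutely by comparison with the p-series (p = 2 > 1).
Endpoint u = 55/12: absolute convergence follows by limit comparison with Σ 1/n².

[55/12, 65/12]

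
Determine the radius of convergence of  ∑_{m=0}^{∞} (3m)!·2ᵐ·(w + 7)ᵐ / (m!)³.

Ratio test: |a_{m+1}/a_m| = (3m+1)·(3m+2)·(3m+3)/(m+1)³ · 2 → 54 as m → ∞.
Thus R = 1/(54) = 1/54.

R = 1/54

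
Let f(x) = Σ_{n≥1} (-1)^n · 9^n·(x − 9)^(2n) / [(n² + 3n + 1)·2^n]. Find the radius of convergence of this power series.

R = √2/3

By the ratio test, |a_{n+1}/a_n| = [(n² + 3n + 1)/((n+1)² + 3(n+1) + 1)] · 9/2 → 9/2.
Successive powers of (x − 9) differ by 2, so the series converges when |x − 9|² · 9/2 < 1, i.e. |x − 9| < √(2/9). So R = √2/3.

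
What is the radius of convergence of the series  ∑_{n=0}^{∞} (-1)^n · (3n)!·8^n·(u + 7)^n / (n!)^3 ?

R = 1/216

Apply the ratio test: |a_{n+1}| / |a_n| = (3n+1)·(3n+2)·(3n+3)/(n+1)³ · 8, which tends to 216 as n → ∞.
Hence the series converges for |u + 7| < 1/(216) = 1/216, so the radius of convergence is 1/216.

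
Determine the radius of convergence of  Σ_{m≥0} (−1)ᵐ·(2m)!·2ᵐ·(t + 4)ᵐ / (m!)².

R = 1/8

The ratio of consecutive coefficients is (2m+1)·(2m+2)/(m+1)² · 2 → 8.
Convergence for |t + 4| · 8 < 1, i.e. |t + 4| < 1/8. So R = 1/8.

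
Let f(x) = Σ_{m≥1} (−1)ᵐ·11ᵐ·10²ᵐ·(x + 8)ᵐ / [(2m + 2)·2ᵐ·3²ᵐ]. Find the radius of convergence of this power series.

R = 9/550

Apply the ratio test: |a_{m+1}| / |a_m| = [(2m + 2)/(2(m+1) + 2)] · 11·100/(2·9), which tends to 550/9 as m → ∞.
Convergence for |x + 8| · 550/9 < 1, i.e. |x + 8| < 9/550. So R = 9/550.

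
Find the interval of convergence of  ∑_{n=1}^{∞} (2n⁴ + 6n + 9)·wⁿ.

Ratio test: |a_{n+1}/a_n| = (2(n+1)⁴ + 6(n+1) + 9)/(2n⁴ + 6n + 9) → 1 as n → ∞.
Convergence for |w| < 1, so R = 1.
Endpoint w = 1: the n-th term does not approach 0; divergence by the term test.
At w = -1: the terms have absolute value of order n⁴, which does not tend to 0, so the series diverges by the divergence test.

(-1, 1)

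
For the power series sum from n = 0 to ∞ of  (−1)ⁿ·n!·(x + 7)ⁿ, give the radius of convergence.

By the ratio test, |a_{n+1}/a_n| = (n+1) → ∞.
The ratio grows without bound, so the series diverges whenever (x + 7) ≠ 0; it converges only at x = -7. R = 0.

R = 0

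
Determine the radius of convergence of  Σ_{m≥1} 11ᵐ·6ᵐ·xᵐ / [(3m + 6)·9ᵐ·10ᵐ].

R = 15/11

Apply the ratio test: |a_{m+1}| / |a_m| = [(3m + 6)/(3(m+1) + 6)] · 11·6/(9·10), which tends to 11/15 as m → ∞.
The series converges when 11/15 · |x| < 1, giving R = 15/11.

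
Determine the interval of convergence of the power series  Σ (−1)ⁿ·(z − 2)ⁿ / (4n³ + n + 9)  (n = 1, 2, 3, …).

Apply the ratio test: |a_{n+1}| / |a_n| = (4n³ + n + 9)/(4(n+1)³ + (n+1) + 9), which tends to 1 as n → ∞.
Convergence for |z − 2| < 1, so R = 1.
Check z = 3: the terms are on the order of 1/n³, so the series converges absolutely by comparison with the p-series (p = 3 > 1).
When z = 1, the terms are on the order of 1/n³, so the series converges absolutely by comparison with the p-series (p = 3 > 1).

[1, 3]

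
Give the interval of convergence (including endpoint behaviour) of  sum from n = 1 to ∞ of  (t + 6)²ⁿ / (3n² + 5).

[-7, -5]

Apply the ratio test: |a_{n+1}| / |a_n| = (3n² + 5)/(3(n+1)² + 5), which tends to 1 as n → ∞.
Since the exponent of (t + 6) increases by 2 each term, convergence requires |t + 6|² < 1, hence R = 1.
At t = -5: the terms are on the order of 1/n², so the series converges absolutely by comparison with the p-series (p = 2 > 1).
Check t = -7: the terms are on the order of 1/n², so the series converges absolutely by comparison with the p-series (p = 2 > 1).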